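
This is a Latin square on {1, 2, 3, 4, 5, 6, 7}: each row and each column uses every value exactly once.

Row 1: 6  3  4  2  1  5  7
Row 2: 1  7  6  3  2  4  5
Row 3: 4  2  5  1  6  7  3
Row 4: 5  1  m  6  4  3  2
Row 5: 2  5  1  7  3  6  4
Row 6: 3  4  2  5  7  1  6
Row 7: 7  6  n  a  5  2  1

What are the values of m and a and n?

m = 7, a = 4, n = 3

At (row 4, col 3): row 4 already has {1, 2, 3, 4, 5, 6}, so the value is 7.
Cell (7,4): column 4 already has {1, 2, 3, 5, 6, 7} → 4.
Cell (7,3): row 7 already has {1, 2, 4, 5, 6, 7} → 3.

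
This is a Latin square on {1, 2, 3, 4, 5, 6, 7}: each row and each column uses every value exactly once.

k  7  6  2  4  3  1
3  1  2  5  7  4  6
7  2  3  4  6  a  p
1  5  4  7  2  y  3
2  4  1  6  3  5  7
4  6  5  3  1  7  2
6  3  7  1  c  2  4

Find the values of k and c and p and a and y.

Cell (1,1): row 1 already has {1, 2, 3, 4, 6, 7} → 5.
At (row 7, col 5): row 7 already has {1, 2, 3, 4, 6, 7}, so the value is 5.
At (row 3, col 7): column 7 already has {1, 2, 3, 4, 6, 7}, so the value is 5.
At (row 3, col 6): row 3 already has {2, 3, 4, 5, 6, 7}, so the value is 1.
Cell (4,6): row 4 already has {1, 2, 3, 4, 5, 7} → 6.

k = 5, c = 5, p = 5, a = 1, y = 6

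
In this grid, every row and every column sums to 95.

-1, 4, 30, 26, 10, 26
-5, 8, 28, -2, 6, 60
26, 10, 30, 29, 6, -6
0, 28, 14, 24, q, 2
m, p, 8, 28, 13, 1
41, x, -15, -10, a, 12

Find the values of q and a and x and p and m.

q = 27, a = 33, x = 34, p = 11, m = 34

Column 1: -1 − 5 + 26 + 0 + 41 = 61, so its missing entry is 95 − 61 = 34.
Row 4: 0 + 28 + 14 + 24 + 2 = 68, so its missing entry is 95 − 68 = 27.
Column 5: 10 + 6 + 6 + 27 + 13 = 62, so its missing entry is 95 − 62 = 33.
Row 6: 41 − 15 − 10 + 33 + 12 = 61, so its missing entry is 95 − 61 = 34.
Row 5: 34 + 8 + 28 + 13 + 1 = 84, so its missing entry is 95 − 84 = 11.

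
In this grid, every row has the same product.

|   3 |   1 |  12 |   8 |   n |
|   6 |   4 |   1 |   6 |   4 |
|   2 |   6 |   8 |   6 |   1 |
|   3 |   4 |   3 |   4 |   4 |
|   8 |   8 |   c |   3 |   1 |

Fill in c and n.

c = 3, n = 2

Rows 3 and 4 each multiply to 576, so every row has product 576.
Row 5: 8×8×3×1 = 192, so the missing entry is 576 ÷ 192 = 3.
Row 1: 3×1×12×8 = 288, so the missing entry is 576 ÷ 288 = 2.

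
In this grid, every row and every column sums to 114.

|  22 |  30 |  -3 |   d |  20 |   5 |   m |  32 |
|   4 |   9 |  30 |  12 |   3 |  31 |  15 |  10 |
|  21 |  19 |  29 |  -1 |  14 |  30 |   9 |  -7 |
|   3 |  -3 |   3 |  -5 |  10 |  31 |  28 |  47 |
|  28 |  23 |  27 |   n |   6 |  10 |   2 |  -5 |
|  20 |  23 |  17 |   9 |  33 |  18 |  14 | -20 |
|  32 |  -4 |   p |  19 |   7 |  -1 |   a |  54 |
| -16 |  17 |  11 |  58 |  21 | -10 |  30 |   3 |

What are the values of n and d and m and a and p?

n = 23, d = -1, m = 9, a = 7, p = 0

Column 3 has -3 + 30 + 29 + 3 + 27 + 17 + 11 = 114; the blank must be 114 − 114 = 0.
Row 5 has 28 + 23 + 27 + 6 + 10 + 2 − 5 = 91; the blank must be 114 − 91 = 23.
Column 4 has 12 − 1 − 5 + 23 + 9 + 19 + 58 = 115; the blank must be 114 − 115 = -1.
Row 1 has 22 + 30 − 3 − 1 + 20 + 5 + 32 = 105; the blank must be 114 − 105 = 9.
Row 7 has 32 − 4 + 0 + 19 + 7 − 1 + 54 = 107; the blank must be 114 − 107 = 7.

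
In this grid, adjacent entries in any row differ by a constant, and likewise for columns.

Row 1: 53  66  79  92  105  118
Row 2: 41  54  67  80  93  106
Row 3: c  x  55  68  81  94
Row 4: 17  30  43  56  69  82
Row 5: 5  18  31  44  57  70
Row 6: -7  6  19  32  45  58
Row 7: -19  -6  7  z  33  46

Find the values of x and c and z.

Along each row the entries change by 13 per step; down each column they change by -12.
Row 3: from 55 at column 3, stepping by 13 to column 2 gives 42.
Row 3: from 55 at column 3, stepping by 13 to column 1 gives 29.
Row 7: from -19 at column 1, stepping by 13 to column 4 gives 20.

x = 42, c = 29, z = 20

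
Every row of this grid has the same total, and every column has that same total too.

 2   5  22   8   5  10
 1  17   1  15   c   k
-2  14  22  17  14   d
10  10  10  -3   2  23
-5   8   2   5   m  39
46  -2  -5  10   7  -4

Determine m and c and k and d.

m = 3, c = 21, k = -3, d = -13

Rows 1 and 4 both sum to 52, so that's the common total.
The known cells in row 5 total 49, leaving 52 − 49 = 3 for the blank.
The known cells in row 3 total 65, leaving 52 − 65 = -13 for the blank.
The known cells in column 5 total 31, leaving 52 − 31 = 21 for the blank.
The known cells in row 2 total 55, leaving 52 − 55 = -3 for the blank.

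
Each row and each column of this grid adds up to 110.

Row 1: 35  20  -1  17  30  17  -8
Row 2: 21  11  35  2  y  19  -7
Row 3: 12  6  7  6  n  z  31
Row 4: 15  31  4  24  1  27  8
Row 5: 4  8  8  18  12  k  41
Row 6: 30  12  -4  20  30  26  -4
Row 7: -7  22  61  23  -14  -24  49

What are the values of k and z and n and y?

The known cells in row 5 total 91, leaving 110 − 91 = 19 for the blank.
The known cells in column 6 total 84, leaving 110 − 84 = 26 for the blank.
The known cells in row 3 total 88, leaving 110 − 88 = 22 for the blank.
The known cells in row 2 total 81, leaving 110 − 81 = 29 for the blank.

k = 19, z = 26, n = 22, y = 29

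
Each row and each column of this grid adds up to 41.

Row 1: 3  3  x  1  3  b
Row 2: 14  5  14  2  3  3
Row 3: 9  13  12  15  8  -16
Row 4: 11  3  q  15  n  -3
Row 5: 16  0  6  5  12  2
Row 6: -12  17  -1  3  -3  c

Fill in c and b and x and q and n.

Row 6: -12 + 17 − 1 + 3 − 3 = 4, so its missing entry is 41 − 4 = 37.
Column 5: 3 + 3 + 8 + 12 − 3 = 23, so its missing entry is 41 − 23 = 18.
Column 6: 3 − 16 − 3 + 2 + 37 = 23, so its missing entry is 41 − 23 = 18.
Row 1: 3 + 3 + 1 + 3 + 18 = 28, so its missing entry is 41 − 28 = 13.
Row 4: 11 + 3 + 15 + 18 − 3 = 44, so its missing entry is 41 − 44 = -3.

c = 37, b = 18, x = 13, q = -3, n = 18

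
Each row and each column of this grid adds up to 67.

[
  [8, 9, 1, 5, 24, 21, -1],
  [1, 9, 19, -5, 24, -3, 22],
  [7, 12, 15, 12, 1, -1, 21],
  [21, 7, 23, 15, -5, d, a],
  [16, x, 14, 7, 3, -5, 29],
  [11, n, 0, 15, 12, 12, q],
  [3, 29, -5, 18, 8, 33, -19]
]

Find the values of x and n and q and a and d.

Row 5: 16 + 14 + 7 + 3 − 5 + 29 = 64, so its missing entry is 67 − 64 = 3.
Column 2: 9 + 9 + 12 + 7 + 3 + 29 = 69, so its missing entry is 67 − 69 = -2.
Row 6: 11 − 2 + 0 + 15 + 12 + 12 = 48, so its missing entry is 67 − 48 = 19.
Column 7: -1 + 22 + 21 + 29 + 19 − 19 = 71, so its missing entry is 67 − 71 = -4.
Row 4: 21 + 7 + 23 + 15 − 5 − 4 = 57, so its missing entry is 67 − 57 = 10.

x = 3, n = -2, q = 19, a = -4, d = 10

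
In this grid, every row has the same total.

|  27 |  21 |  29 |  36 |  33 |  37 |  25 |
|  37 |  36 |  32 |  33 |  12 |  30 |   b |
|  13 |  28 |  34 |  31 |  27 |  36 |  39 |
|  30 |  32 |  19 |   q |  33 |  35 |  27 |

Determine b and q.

b = 28, q = 32

The complete rows each total 208.
Row 2 is missing 208 − 180 = 28 (since 37 + 36 + 32 + 33 + 12 + 30 = 180).
Row 4 is missing 208 − 176 = 32 (since 30 + 32 + 19 + 33 + 35 + 27 = 176).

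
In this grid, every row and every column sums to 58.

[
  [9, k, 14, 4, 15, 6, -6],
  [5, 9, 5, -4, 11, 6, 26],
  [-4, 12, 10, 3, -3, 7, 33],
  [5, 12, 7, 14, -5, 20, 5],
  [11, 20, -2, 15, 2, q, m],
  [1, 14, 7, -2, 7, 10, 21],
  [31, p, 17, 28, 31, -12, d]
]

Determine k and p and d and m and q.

k = 16, p = -25, d = -12, m = -9, q = 21

Row 1: 9 + 14 + 4 + 15 + 6 − 6 = 42, so its missing entry is 58 − 42 = 16.
Column 2: 16 + 9 + 12 + 12 + 20 + 14 = 83, so its missing entry is 58 − 83 = -25.
Column 6: 6 + 6 + 7 + 20 + 10 − 12 = 37, so its missing entry is 58 − 37 = 21.
Row 5: 11 + 20 − 2 + 15 + 2 + 21 = 67, so its missing entry is 58 − 67 = -9.
Row 7: 31 − 25 + 17 + 28 + 31 − 12 = 70, so its missing entry is 58 − 70 = -12.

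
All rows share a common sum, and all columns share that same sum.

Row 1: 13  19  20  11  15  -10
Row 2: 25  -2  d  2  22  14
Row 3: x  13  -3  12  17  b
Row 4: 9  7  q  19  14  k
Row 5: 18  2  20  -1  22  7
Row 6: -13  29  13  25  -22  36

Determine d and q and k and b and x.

Rows 1 and 5 both sum to 68, so that's the common total.
The known cells in row 2 total 61, leaving 68 − 61 = 7 for the blank.
The known cells in column 1 total 52, leaving 68 − 52 = 16 for the blank.
The known cells in column 3 total 57, leaving 68 − 57 = 11 for the blank.
The known cells in row 3 total 55, leaving 68 − 55 = 13 for the blank.
The known cells in row 4 total 60, leaving 68 − 60 = 8 for the blank.

d = 7, q = 11, k = 8, b = 13, x = 16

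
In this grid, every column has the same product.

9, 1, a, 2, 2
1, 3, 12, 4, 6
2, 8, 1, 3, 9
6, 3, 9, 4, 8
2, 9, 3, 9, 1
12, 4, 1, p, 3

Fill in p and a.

p = 3, a = 8

Columns 1 and 5 each multiply to 2592, so every column has product 2592.
Column 4: 2×4×3×4×9 = 864, so the missing entry is 2592 ÷ 864 = 3.
Column 3: 12×1×9×3×1 = 324, so the missing entry is 2592 ÷ 324 = 8.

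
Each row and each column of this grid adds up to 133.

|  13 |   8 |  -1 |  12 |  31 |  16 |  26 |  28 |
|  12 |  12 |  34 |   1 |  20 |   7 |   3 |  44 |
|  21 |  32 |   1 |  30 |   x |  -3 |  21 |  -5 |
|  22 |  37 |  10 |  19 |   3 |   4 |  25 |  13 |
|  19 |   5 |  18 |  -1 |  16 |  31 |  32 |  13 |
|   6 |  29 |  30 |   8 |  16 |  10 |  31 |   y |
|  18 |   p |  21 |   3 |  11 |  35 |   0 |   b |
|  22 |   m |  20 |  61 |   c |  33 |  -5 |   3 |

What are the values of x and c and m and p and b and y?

x = 36, c = 0, m = -1, p = 11, b = 34, y = 3

Row 3: 21 + 32 + 1 + 30 − 3 + 21 − 5 = 97, so its missing entry is 133 − 97 = 36.
Column 5: 31 + 20 + 36 + 3 + 16 + 16 + 11 = 133, so its missing entry is 133 − 133 = 0.
Row 8: 22 + 20 + 61 + 0 + 33 − 5 + 3 = 134, so its missing entry is 133 − 134 = -1.
Column 2: 8 + 12 + 32 + 37 + 5 + 29 − 1 = 122, so its missing entry is 133 − 122 = 11.
Row 6: 6 + 29 + 30 + 8 + 16 + 10 + 31 = 130, so its missing entry is 133 − 130 = 3.
Row 7: 18 + 11 + 21 + 3 + 11 + 35 + 0 = 99, so its missing entry is 133 − 99 = 34.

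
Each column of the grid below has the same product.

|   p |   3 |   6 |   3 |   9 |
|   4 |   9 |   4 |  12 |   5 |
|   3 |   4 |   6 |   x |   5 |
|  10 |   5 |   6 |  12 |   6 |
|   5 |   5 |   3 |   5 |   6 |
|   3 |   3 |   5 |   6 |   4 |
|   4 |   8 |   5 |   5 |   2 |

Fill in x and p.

Columns 2 and 3 each multiply to 64800, so every column has product 64800.
Column 4: 3×12×12×5×6×5 = 64800, so the missing entry is 64800 ÷ 64800 = 1.
Column 1: 4×3×10×5×3×4 = 7200, so the missing entry is 64800 ÷ 7200 = 9.

x = 1, p = 9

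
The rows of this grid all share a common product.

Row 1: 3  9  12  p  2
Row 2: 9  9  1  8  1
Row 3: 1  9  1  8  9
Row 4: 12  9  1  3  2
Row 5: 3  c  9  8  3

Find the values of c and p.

c = 1, p = 1

Rows 3 and 4 each multiply to 648, so every row has product 648.
Row 5: 3×9×8×3 = 648, so the missing entry is 648 ÷ 648 = 1.
Row 1: 3×9×12×2 = 648, so the missing entry is 648 ÷ 648 = 1.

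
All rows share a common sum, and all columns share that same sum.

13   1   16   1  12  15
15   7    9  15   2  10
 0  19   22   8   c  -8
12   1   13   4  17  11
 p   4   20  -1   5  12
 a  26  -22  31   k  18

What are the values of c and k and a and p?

Rows 1 and 2 both sum to 58, so that's the common total.
Row 5: 4 + 20 − 1 + 5 + 12 = 40, so its missing entry is 58 − 40 = 18.
Row 3: 0 + 19 + 22 + 8 − 8 = 41, so its missing entry is 58 − 41 = 17.
Column 5: 12 + 2 + 17 + 17 + 5 = 53, so its missing entry is 58 − 53 = 5.
Row 6: 26 − 22 + 31 + 5 + 18 = 58, so its missing entry is 58 − 58 = 0.

c = 17, k = 5, a = 0, p = 18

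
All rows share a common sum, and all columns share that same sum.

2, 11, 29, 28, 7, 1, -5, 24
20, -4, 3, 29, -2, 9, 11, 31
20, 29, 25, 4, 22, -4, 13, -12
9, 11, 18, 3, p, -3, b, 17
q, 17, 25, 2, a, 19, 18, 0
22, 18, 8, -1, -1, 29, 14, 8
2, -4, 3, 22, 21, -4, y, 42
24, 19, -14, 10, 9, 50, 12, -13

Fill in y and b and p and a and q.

Rows 1 and 2 both sum to 97, so that's the common total.
Column 1: 2 + 20 + 20 + 9 + 22 + 2 + 24 = 99, so its missing entry is 97 − 99 = -2.
Row 5: -2 + 17 + 25 + 2 + 19 + 18 + 0 = 79, so its missing entry is 97 − 79 = 18.
Column 5: 7 − 2 + 22 + 18 − 1 + 21 + 9 = 74, so its missing entry is 97 − 74 = 23.
Row 4: 9 + 11 + 18 + 3 + 23 − 3 + 17 = 78, so its missing entry is 97 − 78 = 19.
Row 7: 2 − 4 + 3 + 22 + 21 − 4 + 42 = 82, so its missing entry is 97 − 82 = 15.

y = 15, b = 19, p = 23, a = 18, q = -2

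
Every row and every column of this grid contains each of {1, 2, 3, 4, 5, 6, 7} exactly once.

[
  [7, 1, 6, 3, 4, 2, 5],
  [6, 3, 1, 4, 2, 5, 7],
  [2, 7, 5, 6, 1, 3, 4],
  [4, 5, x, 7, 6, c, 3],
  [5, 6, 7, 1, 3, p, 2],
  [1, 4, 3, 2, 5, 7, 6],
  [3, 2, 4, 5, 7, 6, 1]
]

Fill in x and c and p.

x = 2, c = 1, p = 4

Cell (5,6): row 5 already has {1, 2, 3, 5, 6, 7} → 4.
At (row 4, col 3): column 3 already has {1, 3, 4, 5, 6, 7}, so the value is 2.
Cell (4,6): row 4 already has {2, 3, 4, 5, 6, 7} → 1.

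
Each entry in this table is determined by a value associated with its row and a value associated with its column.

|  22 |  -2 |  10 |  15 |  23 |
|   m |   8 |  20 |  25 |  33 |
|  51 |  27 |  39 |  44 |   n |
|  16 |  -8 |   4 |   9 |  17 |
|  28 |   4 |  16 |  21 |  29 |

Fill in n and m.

n = 52, m = 32

The difference between any two rows is the same in every column — this is an addition table with the headers hidden.
Row 3 minus row 1 is 27 − (-2) = 29, so its entry in column 5 is 23 + 29 = 52.
Row 2 minus row 1 is 8 − (-2) = 10, so its entry in column 1 is 22 + 10 = 32.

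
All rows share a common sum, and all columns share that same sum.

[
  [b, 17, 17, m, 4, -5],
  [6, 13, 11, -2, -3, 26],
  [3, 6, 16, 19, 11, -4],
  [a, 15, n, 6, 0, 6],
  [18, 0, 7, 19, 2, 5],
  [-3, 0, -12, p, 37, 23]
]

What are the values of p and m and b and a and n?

Rows 2 and 3 both sum to 51, so that's the common total.
Row 6 has -3 + 0 − 12 + 37 + 23 = 45; the blank must be 51 − 45 = 6.
Column 4 has -2 + 19 + 6 + 19 + 6 = 48; the blank must be 51 − 48 = 3.
Row 1 has 17 + 17 + 3 + 4 − 5 = 36; the blank must be 51 − 36 = 15.
Column 1 has 15 + 6 + 3 + 18 − 3 = 39; the blank must be 51 − 39 = 12.
Row 4 has 12 + 15 + 6 + 0 + 6 = 39; the blank must be 51 − 39 = 12.

p = 6, m = 3, b = 15, a = 12, n = 12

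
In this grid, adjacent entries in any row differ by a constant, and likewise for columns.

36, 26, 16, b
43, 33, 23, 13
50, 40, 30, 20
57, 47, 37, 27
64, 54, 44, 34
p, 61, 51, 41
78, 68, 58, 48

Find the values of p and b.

Along each row the entries change by -10 per step; down each column they change by 7.
Row 6: from 61 at column 2, stepping by -10 to column 1 gives 71.
Row 1: from 36 at column 1, stepping by -10 to column 4 gives 6.

p = 71, b = 6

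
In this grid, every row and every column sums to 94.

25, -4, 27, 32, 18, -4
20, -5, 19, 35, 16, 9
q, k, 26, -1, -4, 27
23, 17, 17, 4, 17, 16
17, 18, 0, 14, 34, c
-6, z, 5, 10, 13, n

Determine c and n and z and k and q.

The known cells in column 1 total 79, leaving 94 − 79 = 15 for the blank.
The known cells in row 3 total 63, leaving 94 − 63 = 31 for the blank.
The known cells in column 2 total 57, leaving 94 − 57 = 37 for the blank.
The known cells in row 6 total 59, leaving 94 − 59 = 35 for the blank.
The known cells in row 5 total 83, leaving 94 − 83 = 11 for the blank.

c = 11, n = 35, z = 37, k = 31, q = 15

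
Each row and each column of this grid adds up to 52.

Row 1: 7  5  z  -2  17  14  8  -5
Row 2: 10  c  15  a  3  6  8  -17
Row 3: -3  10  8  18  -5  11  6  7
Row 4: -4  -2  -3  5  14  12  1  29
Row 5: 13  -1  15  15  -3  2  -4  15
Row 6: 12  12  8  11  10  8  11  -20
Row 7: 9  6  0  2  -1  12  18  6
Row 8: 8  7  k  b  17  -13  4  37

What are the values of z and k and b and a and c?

z = 8, k = 1, b = -9, a = 12, c = 15

Column 2 has 5 + 10 − 2 − 1 + 12 + 6 + 7 = 37; the blank must be 52 − 37 = 15.
Row 1 has 7 + 5 − 2 + 17 + 14 + 8 − 5 = 44; the blank must be 52 − 44 = 8.
Column 3 has 8 + 15 + 8 − 3 + 15 + 8 + 0 = 51; the blank must be 52 − 51 = 1.
Row 8 has 8 + 7 + 1 + 17 − 13 + 4 + 37 = 61; the blank must be 52 − 61 = -9.
Row 2 has 10 + 15 + 15 + 3 + 6 + 8 − 17 = 40; the blank must be 52 − 40 = 12.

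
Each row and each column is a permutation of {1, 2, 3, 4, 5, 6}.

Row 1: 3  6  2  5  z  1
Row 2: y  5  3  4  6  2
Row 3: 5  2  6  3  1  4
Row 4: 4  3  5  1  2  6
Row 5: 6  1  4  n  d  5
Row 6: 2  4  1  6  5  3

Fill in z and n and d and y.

z = 4, n = 2, d = 3, y = 1

At (row 2, col 1): row 2 already has {2, 3, 4, 5, 6}, so the value is 1.
For row 1, column 5: row 1 already has {1, 2, 3, 5, 6}; that leaves 4.
Cell (5,5): column 5 already has {1, 2, 4, 5, 6} → 3.
For row 5, column 4: row 5 already has {1, 3, 4, 5, 6}; that leaves 2.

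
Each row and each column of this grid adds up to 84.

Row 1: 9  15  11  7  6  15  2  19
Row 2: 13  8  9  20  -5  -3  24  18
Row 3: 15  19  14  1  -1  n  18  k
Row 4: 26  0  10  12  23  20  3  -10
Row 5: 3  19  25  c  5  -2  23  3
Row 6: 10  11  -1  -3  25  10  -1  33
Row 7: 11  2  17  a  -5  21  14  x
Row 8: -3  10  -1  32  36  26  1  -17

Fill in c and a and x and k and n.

c = 8, a = 7, x = 17, k = 21, n = -3

Row 5: 3 + 19 + 25 + 5 − 2 + 23 + 3 = 76, so its missing entry is 84 − 76 = 8.
Column 6: 15 − 3 + 20 − 2 + 10 + 21 + 26 = 87, so its missing entry is 84 − 87 = -3.
Row 3: 15 + 19 + 14 + 1 − 1 − 3 + 18 = 63, so its missing entry is 84 − 63 = 21.
Column 8: 19 + 18 + 21 − 10 + 3 + 33 − 17 = 67, so its missing entry is 84 − 67 = 17.
Row 7: 11 + 2 + 17 − 5 + 21 + 14 + 17 = 77, so its missing entry is 84 − 77 = 7.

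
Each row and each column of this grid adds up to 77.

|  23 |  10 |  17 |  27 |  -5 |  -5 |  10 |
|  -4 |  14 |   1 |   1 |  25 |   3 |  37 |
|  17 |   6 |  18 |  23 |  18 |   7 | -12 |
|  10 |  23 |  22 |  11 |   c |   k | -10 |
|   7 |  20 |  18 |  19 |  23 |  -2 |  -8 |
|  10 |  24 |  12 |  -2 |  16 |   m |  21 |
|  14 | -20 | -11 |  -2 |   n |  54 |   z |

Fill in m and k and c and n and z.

m = -4, k = 24, c = -3, n = 3, z = 39

The known cells in row 6 total 81, leaving 77 − 81 = -4 for the blank.
The known cells in column 7 total 38, leaving 77 − 38 = 39 for the blank.
The known cells in row 7 total 74, leaving 77 − 74 = 3 for the blank.
The known cells in column 5 total 80, leaving 77 − 80 = -3 for the blank.
The known cells in row 4 total 53, leaving 77 − 53 = 24 for the blank.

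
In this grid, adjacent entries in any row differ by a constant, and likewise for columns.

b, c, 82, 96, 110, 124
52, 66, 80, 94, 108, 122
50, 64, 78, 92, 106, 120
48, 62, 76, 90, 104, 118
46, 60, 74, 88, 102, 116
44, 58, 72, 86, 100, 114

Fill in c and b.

Along each row the entries change by 14 per step; down each column they change by -2.
Row 1: from 82 at column 3, stepping by 14 to column 2 gives 68.
Row 1: from 82 at column 3, stepping by 14 to column 1 gives 54.

c = 68, b = 54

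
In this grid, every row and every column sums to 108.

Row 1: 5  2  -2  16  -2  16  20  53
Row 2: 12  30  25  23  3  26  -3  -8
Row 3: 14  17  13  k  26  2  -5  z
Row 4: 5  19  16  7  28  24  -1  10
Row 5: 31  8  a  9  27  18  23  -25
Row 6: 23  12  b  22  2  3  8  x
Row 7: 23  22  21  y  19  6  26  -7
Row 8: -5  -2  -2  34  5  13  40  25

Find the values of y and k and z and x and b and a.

y = -2, k = -1, z = 42, x = 18, b = 20, a = 17

Row 5: 31 + 8 + 9 + 27 + 18 + 23 − 25 = 91, so its missing entry is 108 − 91 = 17.
Row 7: 23 + 22 + 21 + 19 + 6 + 26 − 7 = 110, so its missing entry is 108 − 110 = -2.
Column 4: 16 + 23 + 7 + 9 + 22 − 2 + 34 = 109, so its missing entry is 108 − 109 = -1.
Row 3: 14 + 17 + 13 − 1 + 26 + 2 − 5 = 66, so its missing entry is 108 − 66 = 42.
Column 8: 53 − 8 + 42 + 10 − 25 − 7 + 25 = 90, so its missing entry is 108 − 90 = 18.
Row 6: 23 + 12 + 22 + 2 + 3 + 8 + 18 = 88, so its missing entry is 108 − 88 = 20.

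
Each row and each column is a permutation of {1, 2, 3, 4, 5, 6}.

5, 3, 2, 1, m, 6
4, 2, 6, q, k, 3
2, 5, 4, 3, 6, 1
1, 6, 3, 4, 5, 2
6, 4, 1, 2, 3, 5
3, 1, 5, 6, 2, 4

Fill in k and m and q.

k = 1, m = 4, q = 5

Cell (2,4): column 4 already has {1, 2, 3, 4, 6} → 5.
Cell (2,5): row 2 already has {2, 3, 4, 5, 6} → 1.
For row 1, column 5: row 1 already has {1, 2, 3, 5, 6}; that leaves 4.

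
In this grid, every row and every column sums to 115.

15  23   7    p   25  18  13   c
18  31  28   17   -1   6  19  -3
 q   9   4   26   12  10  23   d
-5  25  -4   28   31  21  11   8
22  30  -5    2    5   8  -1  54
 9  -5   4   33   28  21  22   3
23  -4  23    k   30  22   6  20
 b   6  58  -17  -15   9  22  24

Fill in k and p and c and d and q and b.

k = -5, p = 31, c = -17, d = 26, q = 5, b = 28

The known cells in row 8 total 87, leaving 115 − 87 = 28 for the blank.
The known cells in column 1 total 110, leaving 115 − 110 = 5 for the blank.
The known cells in row 3 total 89, leaving 115 − 89 = 26 for the blank.
The known cells in column 8 total 132, leaving 115 − 132 = -17 for the blank.
The known cells in row 1 total 84, leaving 115 − 84 = 31 for the blank.
The known cells in row 7 total 120, leaving 115 − 120 = -5 for the blank.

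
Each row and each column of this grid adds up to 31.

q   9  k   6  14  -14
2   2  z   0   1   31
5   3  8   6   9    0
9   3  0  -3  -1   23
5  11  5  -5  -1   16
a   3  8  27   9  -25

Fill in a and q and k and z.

The known cells in row 2 total 36, leaving 31 − 36 = -5 for the blank.
The known cells in column 3 total 16, leaving 31 − 16 = 15 for the blank.
The known cells in row 6 total 22, leaving 31 − 22 = 9 for the blank.
The known cells in row 1 total 30, leaving 31 − 30 = 1 for the blank.

a = 9, q = 1, k = 15, z = -5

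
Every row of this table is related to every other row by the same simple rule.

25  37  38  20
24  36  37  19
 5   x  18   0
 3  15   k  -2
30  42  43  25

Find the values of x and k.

The difference between any two rows is the same in every column — this is an addition table with the headers hidden.
Row 3 minus row 1 is 5 − 25 = -20, so its entry in column 2 is 37 + (-20) = 17.
Row 4 minus row 1 is 3 − 25 = -22, so its entry in column 3 is 38 + (-22) = 16.

x = 17, k = 16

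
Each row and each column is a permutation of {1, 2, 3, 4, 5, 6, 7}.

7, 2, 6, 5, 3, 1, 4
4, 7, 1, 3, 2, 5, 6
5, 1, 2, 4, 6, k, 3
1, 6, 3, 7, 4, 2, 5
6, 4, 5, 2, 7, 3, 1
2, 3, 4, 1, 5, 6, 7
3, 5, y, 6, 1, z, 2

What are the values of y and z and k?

y = 7, z = 4, k = 7

For row 7, column 3: column 3 already has {1, 2, 3, 4, 5, 6}; that leaves 7.
At (row 3, col 6): row 3 already has {1, 2, 3, 4, 5, 6}, so the value is 7.
For row 7, column 6: row 7 already has {1, 2, 3, 5, 6, 7}; that leaves 4.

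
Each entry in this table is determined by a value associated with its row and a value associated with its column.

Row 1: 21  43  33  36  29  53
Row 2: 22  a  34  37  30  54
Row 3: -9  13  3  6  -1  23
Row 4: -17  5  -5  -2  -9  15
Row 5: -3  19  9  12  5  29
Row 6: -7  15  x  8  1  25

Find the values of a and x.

The difference between any two rows is the same in every column — this is an addition table with the headers hidden.
Row 2 minus row 1 is 30 − 29 = 1, so its entry in column 2 is 43 + 1 = 44.
Row 6 minus row 1 is 1 − 29 = -28, so its entry in column 3 is 33 + (-28) = 5.

a = 44, x = 5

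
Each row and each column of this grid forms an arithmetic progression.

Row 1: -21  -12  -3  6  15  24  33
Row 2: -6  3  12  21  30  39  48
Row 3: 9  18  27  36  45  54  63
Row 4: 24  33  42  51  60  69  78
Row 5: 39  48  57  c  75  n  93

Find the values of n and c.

n = 84, c = 66

Along each row the entries change by 9 per step; down each column they change by 15.
Row 5: from 39 at column 1, stepping by 9 to column 6 gives 84.
Row 5: from 39 at column 1, stepping by 9 to column 4 gives 66.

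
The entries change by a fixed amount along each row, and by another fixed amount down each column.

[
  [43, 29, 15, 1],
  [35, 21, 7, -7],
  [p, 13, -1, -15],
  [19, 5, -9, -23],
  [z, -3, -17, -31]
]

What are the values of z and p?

z = 11, p = 27

Along each row the entries change by -14 per step; down each column they change by -8.
Row 5: from -3 at column 2, stepping by -14 to column 1 gives 11.
Row 3: from 13 at column 2, stepping by -14 to column 1 gives 27.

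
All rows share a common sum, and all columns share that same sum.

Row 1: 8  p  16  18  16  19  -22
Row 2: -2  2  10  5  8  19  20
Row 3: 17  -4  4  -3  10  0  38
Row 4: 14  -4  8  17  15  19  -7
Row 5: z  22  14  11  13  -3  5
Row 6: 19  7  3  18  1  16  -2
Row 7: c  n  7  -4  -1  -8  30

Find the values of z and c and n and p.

z = 0, c = 6, n = 32, p = 7

Rows 2 and 3 both sum to 62, so that's the common total.
The known cells in row 1 total 55, leaving 62 − 55 = 7 for the blank.
The known cells in column 2 total 30, leaving 62 − 30 = 32 for the blank.
The known cells in row 5 total 62, leaving 62 − 62 = 0 for the blank.
The known cells in row 7 total 56, leaving 62 − 56 = 6 for the blank.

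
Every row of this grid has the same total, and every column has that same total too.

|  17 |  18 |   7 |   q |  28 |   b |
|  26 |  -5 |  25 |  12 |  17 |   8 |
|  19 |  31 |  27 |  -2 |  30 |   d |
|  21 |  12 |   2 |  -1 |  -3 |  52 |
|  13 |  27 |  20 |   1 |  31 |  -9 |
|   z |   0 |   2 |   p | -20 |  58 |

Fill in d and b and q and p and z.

d = -22, b = -4, q = 17, p = 56, z = -13

Rows 2 and 4 both sum to 83, so that's the common total.
Column 1: 17 + 26 + 19 + 21 + 13 = 96, so its missing entry is 83 − 96 = -13.
Row 6: -13 + 0 + 2 − 20 + 58 = 27, so its missing entry is 83 − 27 = 56.
Column 4: 12 − 2 − 1 + 1 + 56 = 66, so its missing entry is 83 − 66 = 17.
Row 1: 17 + 18 + 7 + 17 + 28 = 87, so its missing entry is 83 − 87 = -4.
Row 3: 19 + 31 + 27 − 2 + 30 = 105, so its missing entry is 83 − 105 = -22.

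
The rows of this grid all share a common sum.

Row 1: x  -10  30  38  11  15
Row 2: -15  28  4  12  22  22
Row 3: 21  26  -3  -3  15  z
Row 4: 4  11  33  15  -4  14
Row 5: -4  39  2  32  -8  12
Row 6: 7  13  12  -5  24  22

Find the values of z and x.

z = 17, x = -11

Row 2 sums to 73 and so does row 6; that's the common total.
In row 3 the known cells total 56, leaving 73 − 56 = 17.
In row 1 the known cells total 84, leaving 73 − 84 = -11.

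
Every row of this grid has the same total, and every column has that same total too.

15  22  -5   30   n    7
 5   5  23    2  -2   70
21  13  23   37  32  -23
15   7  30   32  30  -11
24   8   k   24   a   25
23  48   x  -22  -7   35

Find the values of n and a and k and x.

Rows 2 and 3 both sum to 103, so that's the common total.
Row 1 has 15 + 22 − 5 + 30 + 7 = 69; the blank must be 103 − 69 = 34.
Column 5 has 34 − 2 + 32 + 30 − 7 = 87; the blank must be 103 − 87 = 16.
Row 5 has 24 + 8 + 24 + 16 + 25 = 97; the blank must be 103 − 97 = 6.
Row 6 has 23 + 48 − 22 − 7 + 35 = 77; the blank must be 103 − 77 = 26.

n = 34, a = 16, k = 6, x = 26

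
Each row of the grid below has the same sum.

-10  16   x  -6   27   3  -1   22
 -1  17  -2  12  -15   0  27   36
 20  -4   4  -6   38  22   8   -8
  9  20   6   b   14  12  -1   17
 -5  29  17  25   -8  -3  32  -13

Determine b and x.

Rows 2 and 5 both add up to 74, so every row sums to 74.
Row 4: 9 + 20 + 6 + 14 + 12 − 1 + 17 = 77, so the missing entry is 74 − 77 = -3.
Row 1: -10 + 16 − 6 + 27 + 3 − 1 + 22 = 51, so the missing entry is 74 − 51 = 23.

b = -3, x = 23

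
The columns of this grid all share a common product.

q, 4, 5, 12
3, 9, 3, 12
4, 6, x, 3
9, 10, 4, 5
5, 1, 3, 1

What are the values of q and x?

q = 4, x = 12

Columns 2 and 4 each multiply to 2160, so every column has product 2160.
Column 1: 3×4×9×5 = 540, so the missing entry is 2160 ÷ 540 = 4.
Column 3: 5×3×4×3 = 180, so the missing entry is 2160 ÷ 180 = 12.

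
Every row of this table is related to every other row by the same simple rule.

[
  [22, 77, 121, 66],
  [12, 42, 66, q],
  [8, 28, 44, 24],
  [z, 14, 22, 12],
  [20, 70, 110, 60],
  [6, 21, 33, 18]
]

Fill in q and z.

q = 36, z = 4

Each row is a constant multiple of every other row — this is a multiplication table with the headers hidden.
Row 2 is 66/121 = 6/11 times row 1, so its entry in column 4 is 66 × 6/11 = 36.
Row 4 is 22/121 = 2/11 times row 1, so its entry in column 1 is 22 × 2/11 = 4.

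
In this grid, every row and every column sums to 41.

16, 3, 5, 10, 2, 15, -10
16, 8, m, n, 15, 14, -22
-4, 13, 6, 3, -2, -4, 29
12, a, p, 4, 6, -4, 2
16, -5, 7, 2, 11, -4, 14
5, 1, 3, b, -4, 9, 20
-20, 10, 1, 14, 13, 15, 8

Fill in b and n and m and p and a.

Column 2 has 3 + 8 + 13 − 5 + 1 + 10 = 30; the blank must be 41 − 30 = 11.
Row 6 has 5 + 1 + 3 − 4 + 9 + 20 = 34; the blank must be 41 − 34 = 7.
Row 4 has 12 + 11 + 4 + 6 − 4 + 2 = 31; the blank must be 41 − 31 = 10.
Column 3 has 5 + 6 + 10 + 7 + 3 + 1 = 32; the blank must be 41 − 32 = 9.
Row 2 has 16 + 8 + 9 + 15 + 14 − 22 = 40; the blank must be 41 − 40 = 1.

b = 7, n = 1, m = 9, p = 10, a = 11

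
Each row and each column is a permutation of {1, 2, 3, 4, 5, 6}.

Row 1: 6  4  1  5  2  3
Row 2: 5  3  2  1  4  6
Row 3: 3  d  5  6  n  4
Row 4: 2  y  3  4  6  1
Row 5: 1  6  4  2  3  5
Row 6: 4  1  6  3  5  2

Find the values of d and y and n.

d = 2, y = 5, n = 1

At (row 4, col 2): row 4 already has {1, 2, 3, 4, 6}, so the value is 5.
At (row 3, col 5): column 5 already has {2, 3, 4, 5, 6}, so the value is 1.
For row 3, column 2: row 3 already has {1, 3, 4, 5, 6}; that leaves 2.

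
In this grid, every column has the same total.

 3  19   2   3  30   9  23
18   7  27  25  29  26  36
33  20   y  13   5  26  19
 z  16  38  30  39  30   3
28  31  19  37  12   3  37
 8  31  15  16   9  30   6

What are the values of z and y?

z = 34, y = 23

Columns 4 and 5 both add up to 124, so every column sums to 124.
Column 1: 3 + 18 + 33 + 28 + 8 = 90, so the missing entry is 124 − 90 = 34.
Column 3: 2 + 27 + 38 + 19 + 15 = 101, so the missing entry is 124 − 101 = 23.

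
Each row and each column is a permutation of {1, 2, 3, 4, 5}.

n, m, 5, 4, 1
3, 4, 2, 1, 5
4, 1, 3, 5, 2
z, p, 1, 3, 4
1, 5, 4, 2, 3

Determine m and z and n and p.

m = 3, z = 5, n = 2, p = 2

At (row 4, col 2): row 4 is missing {2, 5} and column 2 is missing {2, 3}, so the value is 2.
Cell (1,2): column 2 already has {1, 2, 4, 5} → 3.
Cell (4,1): row 4 already has {1, 2, 3, 4} → 5.
Cell (1,1): row 1 already has {1, 3, 4, 5} → 2.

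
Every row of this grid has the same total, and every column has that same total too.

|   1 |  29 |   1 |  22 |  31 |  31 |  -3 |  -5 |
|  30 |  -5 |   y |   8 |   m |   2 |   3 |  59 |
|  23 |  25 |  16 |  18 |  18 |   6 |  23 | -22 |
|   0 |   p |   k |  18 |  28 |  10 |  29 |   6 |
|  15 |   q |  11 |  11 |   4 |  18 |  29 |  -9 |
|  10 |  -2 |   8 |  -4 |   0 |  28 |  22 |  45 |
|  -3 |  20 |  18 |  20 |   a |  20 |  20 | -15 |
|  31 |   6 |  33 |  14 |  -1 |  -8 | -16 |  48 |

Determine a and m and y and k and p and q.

Rows 1 and 3 both sum to 107, so that's the common total.
Row 7: -3 + 20 + 18 + 20 + 20 + 20 − 15 = 80, so its missing entry is 107 − 80 = 27.
Column 5: 31 + 18 + 28 + 4 + 0 + 27 − 1 = 107, so its missing entry is 107 − 107 = 0.
Row 2: 30 − 5 + 8 + 0 + 2 + 3 + 59 = 97, so its missing entry is 107 − 97 = 10.
Column 3: 1 + 10 + 16 + 11 + 8 + 18 + 33 = 97, so its missing entry is 107 − 97 = 10.
Row 4: 0 + 10 + 18 + 28 + 10 + 29 + 6 = 101, so its missing entry is 107 − 101 = 6.
Row 5: 15 + 11 + 11 + 4 + 18 + 29 − 9 = 79, so its missing entry is 107 − 79 = 28.

a = 27, m = 0, y = 10, k = 10, p = 6, q = 28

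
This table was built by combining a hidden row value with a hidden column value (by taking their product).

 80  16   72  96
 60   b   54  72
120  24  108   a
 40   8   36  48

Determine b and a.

Each row is a constant multiple of every other row — this is a multiplication table with the headers hidden.
Row 2 is 60/80 = 3/4 times row 1, so its entry in column 2 is 16 × 3/4 = 12.
Row 3 is 120/80 = 3/2 times row 1, so its entry in column 4 is 96 × 3/2 = 144.

b = 12, a = 144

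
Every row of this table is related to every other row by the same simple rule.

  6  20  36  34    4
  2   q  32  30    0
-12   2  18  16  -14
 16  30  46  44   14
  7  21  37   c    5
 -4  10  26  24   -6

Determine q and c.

q = 16, c = 35

The difference between any two rows is the same in every column — this is an addition table with the headers hidden.
Row 2 minus row 1 is 0 − 4 = -4, so its entry in column 2 is 20 + (-4) = 16.
Row 5 minus row 1 is 5 − 4 = 1, so its entry in column 4 is 34 + 1 = 35.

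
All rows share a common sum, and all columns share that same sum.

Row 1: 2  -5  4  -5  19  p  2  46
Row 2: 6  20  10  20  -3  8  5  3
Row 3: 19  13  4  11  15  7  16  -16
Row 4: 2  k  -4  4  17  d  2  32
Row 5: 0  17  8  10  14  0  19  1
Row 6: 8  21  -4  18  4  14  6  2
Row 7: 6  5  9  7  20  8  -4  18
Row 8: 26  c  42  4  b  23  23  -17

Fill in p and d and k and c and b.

Rows 2 and 3 both sum to 69, so that's the common total.
Column 5: 19 − 3 + 15 + 17 + 14 + 4 + 20 = 86, so its missing entry is 69 − 86 = -17.
Row 8: 26 + 42 + 4 − 17 + 23 + 23 − 17 = 84, so its missing entry is 69 − 84 = -15.
Column 2: -5 + 20 + 13 + 17 + 21 + 5 − 15 = 56, so its missing entry is 69 − 56 = 13.
Row 1: 2 − 5 + 4 − 5 + 19 + 2 + 46 = 63, so its missing entry is 69 − 63 = 6.
Row 4: 2 + 13 − 4 + 4 + 17 + 2 + 32 = 66, so its missing entry is 69 − 66 = 3.

p = 6, d = 3, k = 13, c = -15, b = -17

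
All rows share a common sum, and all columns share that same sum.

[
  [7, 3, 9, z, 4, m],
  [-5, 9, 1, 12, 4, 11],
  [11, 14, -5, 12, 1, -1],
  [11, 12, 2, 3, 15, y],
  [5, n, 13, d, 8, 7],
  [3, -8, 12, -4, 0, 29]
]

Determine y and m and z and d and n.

y = -11, m = -3, z = 12, d = -3, n = 2

Rows 2 and 3 both sum to 32, so that's the common total.
The known cells in column 2 total 30, leaving 32 − 30 = 2 for the blank.
The known cells in row 5 total 35, leaving 32 − 35 = -3 for the blank.
The known cells in column 4 total 20, leaving 32 − 20 = 12 for the blank.
The known cells in row 1 total 35, leaving 32 − 35 = -3 for the blank.
The known cells in row 4 total 43, leaving 32 − 43 = -11 for the blank.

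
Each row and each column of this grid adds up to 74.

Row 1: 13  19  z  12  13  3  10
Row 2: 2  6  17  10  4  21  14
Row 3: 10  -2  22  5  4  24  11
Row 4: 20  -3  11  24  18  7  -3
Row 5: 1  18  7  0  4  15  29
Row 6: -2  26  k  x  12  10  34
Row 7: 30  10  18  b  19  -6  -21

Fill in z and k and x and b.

Row 1: 13 + 19 + 12 + 13 + 3 + 10 = 70, so its missing entry is 74 − 70 = 4.
Row 7: 30 + 10 + 18 + 19 − 6 − 21 = 50, so its missing entry is 74 − 50 = 24.
Column 4: 12 + 10 + 5 + 24 + 0 + 24 = 75, so its missing entry is 74 − 75 = -1.
Row 6: -2 + 26 − 1 + 12 + 10 + 34 = 79, so its missing entry is 74 − 79 = -5.

z = 4, k = -5, x = -1, b = 24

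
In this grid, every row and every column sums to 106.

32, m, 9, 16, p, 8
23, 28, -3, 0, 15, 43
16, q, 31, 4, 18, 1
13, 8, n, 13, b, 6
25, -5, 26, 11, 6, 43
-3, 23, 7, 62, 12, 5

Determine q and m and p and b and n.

q = 36, m = 16, p = 25, b = 30, n = 36

The known cells in row 3 total 70, leaving 106 − 70 = 36 for the blank.
The known cells in column 2 total 90, leaving 106 − 90 = 16 for the blank.
The known cells in row 1 total 81, leaving 106 − 81 = 25 for the blank.
The known cells in column 5 total 76, leaving 106 − 76 = 30 for the blank.
The known cells in row 4 total 70, leaving 106 − 70 = 36 for the blank.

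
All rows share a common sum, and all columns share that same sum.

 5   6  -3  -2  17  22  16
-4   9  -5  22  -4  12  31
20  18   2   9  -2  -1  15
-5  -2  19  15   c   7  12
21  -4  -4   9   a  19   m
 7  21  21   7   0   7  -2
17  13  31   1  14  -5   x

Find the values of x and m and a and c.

Rows 1 and 2 both sum to 61, so that's the common total.
Row 7 has 17 + 13 + 31 + 1 + 14 − 5 = 71; the blank must be 61 − 71 = -10.
Column 7 has 16 + 31 + 15 + 12 − 2 − 10 = 62; the blank must be 61 − 62 = -1.
Row 4 has -5 − 2 + 19 + 15 + 7 + 12 = 46; the blank must be 61 − 46 = 15.
Row 5 has 21 − 4 − 4 + 9 + 19 − 1 = 40; the blank must be 61 − 40 = 21.

x = -10, m = -1, a = 21, c = 15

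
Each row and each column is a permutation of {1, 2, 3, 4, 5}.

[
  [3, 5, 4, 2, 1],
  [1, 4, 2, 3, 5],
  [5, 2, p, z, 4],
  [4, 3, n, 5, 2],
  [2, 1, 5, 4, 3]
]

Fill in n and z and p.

n = 1, z = 1, p = 3

At (row 3, col 4): column 4 already has {2, 3, 4, 5}, so the value is 1.
Cell (4,3): row 4 already has {2, 3, 4, 5} → 1.
At (row 3, col 3): row 3 already has {1, 2, 4, 5}, so the value is 3.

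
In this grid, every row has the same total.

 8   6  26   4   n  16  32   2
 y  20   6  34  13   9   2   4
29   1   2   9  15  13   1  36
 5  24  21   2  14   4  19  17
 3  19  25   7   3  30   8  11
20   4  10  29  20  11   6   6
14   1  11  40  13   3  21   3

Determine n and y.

Row 3 sums to 106 and so does row 7; that's the common total.
In row 1 the known cells total 94, leaving 106 − 94 = 12.
In row 2 the known cells total 88, leaving 106 − 88 = 18.

n = 12, y = 18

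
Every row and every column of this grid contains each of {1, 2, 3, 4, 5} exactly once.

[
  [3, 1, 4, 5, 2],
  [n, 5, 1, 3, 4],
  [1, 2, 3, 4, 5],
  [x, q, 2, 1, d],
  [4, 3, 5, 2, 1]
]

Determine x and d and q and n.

At (row 4, col 2): column 2 already has {1, 2, 3, 5}, so the value is 4.
Cell (2,1): row 2 already has {1, 3, 4, 5} → 2.
For row 4, column 5: column 5 already has {1, 2, 4, 5}; that leaves 3.
For row 4, column 1: row 4 already has {1, 2, 3, 4}; that leaves 5.

x = 5, d = 3, q = 4, n = 2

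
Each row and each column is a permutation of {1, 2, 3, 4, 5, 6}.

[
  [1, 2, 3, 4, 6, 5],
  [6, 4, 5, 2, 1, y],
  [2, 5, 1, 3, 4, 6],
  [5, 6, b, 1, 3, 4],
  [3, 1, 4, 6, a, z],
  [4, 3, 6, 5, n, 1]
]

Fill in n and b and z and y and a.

n = 2, b = 2, z = 2, y = 3, a = 5

Cell (2,6): row 2 already has {1, 2, 4, 5, 6} → 3.
Cell (6,5): row 6 already has {1, 3, 4, 5, 6} → 2.
For row 5, column 5: column 5 already has {1, 2, 3, 4, 6}; that leaves 5.
At (row 5, col 6): row 5 already has {1, 3, 4, 5, 6}, so the value is 2.
Cell (4,3): row 4 already has {1, 3, 4, 5, 6} → 2.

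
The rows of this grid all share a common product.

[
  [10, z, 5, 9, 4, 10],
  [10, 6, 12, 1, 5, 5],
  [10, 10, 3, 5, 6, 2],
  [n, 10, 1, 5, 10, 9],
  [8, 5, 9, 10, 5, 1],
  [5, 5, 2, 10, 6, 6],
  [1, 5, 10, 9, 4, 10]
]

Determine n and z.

Rows 2 and 3 each multiply to 18000, so every row has product 18000.
Row 4: 10×1×5×10×9 = 4500, so the missing entry is 18000 ÷ 4500 = 4.
Row 1: 10×5×9×4×10 = 18000, so the missing entry is 18000 ÷ 18000 = 1.

n = 4, z = 1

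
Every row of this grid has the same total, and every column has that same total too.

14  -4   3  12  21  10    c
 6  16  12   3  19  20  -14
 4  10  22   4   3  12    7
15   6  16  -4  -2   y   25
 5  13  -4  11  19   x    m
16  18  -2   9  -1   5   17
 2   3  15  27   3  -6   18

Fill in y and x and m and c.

Rows 2 and 3 both sum to 62, so that's the common total.
Row 4: 15 + 6 + 16 − 4 − 2 + 25 = 56, so its missing entry is 62 − 56 = 6.
Column 6: 10 + 20 + 12 + 6 + 5 − 6 = 47, so its missing entry is 62 − 47 = 15.
Row 5: 5 + 13 − 4 + 11 + 19 + 15 = 59, so its missing entry is 62 − 59 = 3.
Row 1: 14 − 4 + 3 + 12 + 21 + 10 = 56, so its missing entry is 62 − 56 = 6.

y = 6, x = 15, m = 3, c = 6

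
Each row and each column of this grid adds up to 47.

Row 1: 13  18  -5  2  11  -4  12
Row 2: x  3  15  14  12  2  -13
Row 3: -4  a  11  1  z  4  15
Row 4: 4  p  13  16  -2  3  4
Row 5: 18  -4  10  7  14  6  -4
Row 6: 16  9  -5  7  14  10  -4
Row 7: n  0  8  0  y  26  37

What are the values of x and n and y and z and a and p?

The known cells in row 4 total 38, leaving 47 − 38 = 9 for the blank.
The known cells in column 2 total 35, leaving 47 − 35 = 12 for the blank.
The known cells in row 3 total 39, leaving 47 − 39 = 8 for the blank.
The known cells in column 5 total 57, leaving 47 − 57 = -10 for the blank.
The known cells in row 7 total 61, leaving 47 − 61 = -14 for the blank.
The known cells in row 2 total 33, leaving 47 − 33 = 14 for the blank.

x = 14, n = -14, y = -10, z = 8, a = 12, p = 9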